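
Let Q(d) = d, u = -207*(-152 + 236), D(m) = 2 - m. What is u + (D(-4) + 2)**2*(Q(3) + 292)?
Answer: 1492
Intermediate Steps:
u = -17388 (u = -207*84 = -17388)
u + (D(-4) + 2)**2*(Q(3) + 292) = -17388 + ((2 - 1*(-4)) + 2)**2*(3 + 292) = -17388 + ((2 + 4) + 2)**2*295 = -17388 + (6 + 2)**2*295 = -17388 + 8**2*295 = -17388 + 64*295 = -17388 + 18880 = 1492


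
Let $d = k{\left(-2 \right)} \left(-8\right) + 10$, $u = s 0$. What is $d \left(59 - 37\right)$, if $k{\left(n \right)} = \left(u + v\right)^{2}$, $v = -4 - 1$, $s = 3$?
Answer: $-4180$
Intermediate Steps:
$u = 0$ ($u = 3 \cdot 0 = 0$)
$v = -5$
$k{\left(n \right)} = 25$ ($k{\left(n \right)} = \left(0 - 5\right)^{2} = \left(-5\right)^{2} = 25$)
$d = -190$ ($d = 25 \left(-8\right) + 10 = -200 + 10 = -190$)
$d \left(59 - 37\right) = - 190 \left(59 - 37\right) = \left(-190\right) 22 = -4180$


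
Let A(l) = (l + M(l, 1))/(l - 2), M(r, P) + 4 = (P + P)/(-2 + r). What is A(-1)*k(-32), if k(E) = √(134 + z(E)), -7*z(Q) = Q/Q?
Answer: 17*√6559/63 ≈ 21.854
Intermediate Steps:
z(Q) = -⅐ (z(Q) = -Q/(7*Q) = -⅐*1 = -⅐)
M(r, P) = -4 + 2*P/(-2 + r) (M(r, P) = -4 + (P + P)/(-2 + r) = -4 + (2*P)/(-2 + r) = -4 + 2*P/(-2 + r))
k(E) = √6559/7 (k(E) = √(134 - ⅐) = √(937/7) = √6559/7)
A(l) = (l + 2*(5 - 2*l)/(-2 + l))/(-2 + l) (A(l) = (l + 2*(4 + 1 - 2*l)/(-2 + l))/(l - 2) = (l + 2*(5 - 2*l)/(-2 + l))/(-2 + l))
A(-1)*k(-32) = ((10 - 4*(-1) - (-2 - 1))/(-2 - 1)²)*(√6559/7) = ((10 + 4 - 1*(-3))/(-3)²)*(√6559/7) = ((10 + 4 + 3)/9)*(√6559/7) = ((⅑)*17)*(√6559/7) = 17*(√6559/7)/9 = 17*√6559/63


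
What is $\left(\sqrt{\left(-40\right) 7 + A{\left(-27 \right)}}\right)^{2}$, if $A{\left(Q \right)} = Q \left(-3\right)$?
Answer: $-199$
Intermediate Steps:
$A{\left(Q \right)} = - 3 Q$
$\left(\sqrt{\left(-40\right) 7 + A{\left(-27 \right)}}\right)^{2} = \left(\sqrt{\left(-40\right) 7 - -81}\right)^{2} = \left(\sqrt{-280 + 81}\right)^{2} = \left(\sqrt{-199}\right)^{2} = \left(i \sqrt{199}\right)^{2} = -199$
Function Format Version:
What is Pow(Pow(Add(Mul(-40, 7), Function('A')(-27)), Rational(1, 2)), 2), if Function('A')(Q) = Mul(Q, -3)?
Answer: -199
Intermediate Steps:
Function('A')(Q) = Mul(-3, Q)
Pow(Pow(Add(Mul(-40, 7), Function('A')(-27)), Rational(1, 2)), 2) = Pow(Pow(Add(Mul(-40, 7), Mul(-3, -27)), Rational(1, 2)), 2) = Pow(Pow(Add(-280, 81), Rational(1, 2)), 2) = Pow(Pow(-199, Rational(1, 2)), 2) = Pow(Mul(I, Pow(199, Rational(1, 2))), 2) = -199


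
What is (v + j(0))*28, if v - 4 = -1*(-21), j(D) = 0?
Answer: 700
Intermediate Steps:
v = 25 (v = 4 - 1*(-21) = 4 + 21 = 25)
(v + j(0))*28 = (25 + 0)*28 = 25*28 = 700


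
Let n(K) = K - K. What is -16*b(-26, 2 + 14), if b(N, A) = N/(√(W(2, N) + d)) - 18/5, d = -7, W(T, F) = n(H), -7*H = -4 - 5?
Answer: 288/5 - 416*I*√7/7 ≈ 57.6 - 157.23*I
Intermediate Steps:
H = 9/7 (H = -(-4 - 5)/7 = -⅐*(-9) = 9/7 ≈ 1.2857)
n(K) = 0
W(T, F) = 0
b(N, A) = -18/5 - I*N*√7/7 (b(N, A) = N/(√(0 - 7)) - 18/5 = N/(√(-7)) - 18*⅕ = N/((I*√7)) - 18/5 = N*(-I*√7/7) - 18/5 = -I*N*√7/7 - 18/5 = -18/5 - I*N*√7/7)
-16*b(-26, 2 + 14) = -16*(-18/5 - ⅐*I*(-26)*√7) = -16*(-18/5 + 26*I*√7/7) = 288/5 - 416*I*√7/7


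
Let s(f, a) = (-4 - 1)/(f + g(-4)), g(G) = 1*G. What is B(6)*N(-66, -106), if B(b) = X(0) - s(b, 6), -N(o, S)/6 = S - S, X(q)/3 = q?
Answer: 0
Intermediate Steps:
X(q) = 3*q
g(G) = G
N(o, S) = 0 (N(o, S) = -6*(S - S) = -6*0 = 0)
s(f, a) = -5/(-4 + f) (s(f, a) = (-4 - 1)/(f - 4) = -5/(-4 + f))
B(b) = 5/(-4 + b) (B(b) = 3*0 - (-5)/(-4 + b) = 0 + 5/(-4 + b) = 5/(-4 + b))
B(6)*N(-66, -106) = (5/(-4 + 6))*0 = (5/2)*0 = 0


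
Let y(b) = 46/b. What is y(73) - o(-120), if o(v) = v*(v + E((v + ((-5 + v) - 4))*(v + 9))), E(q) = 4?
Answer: -1016114/73 ≈ -13919.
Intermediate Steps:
o(v) = v*(4 + v) (o(v) = v*(v + 4) = v*(4 + v))
y(73) - o(-120) = 46/73 - (-120)*(4 - 120) = 46*(1/73) - (-120)*(-116) = 46/73 - 1*13920 = 46/73 - 13920 = -1016114/73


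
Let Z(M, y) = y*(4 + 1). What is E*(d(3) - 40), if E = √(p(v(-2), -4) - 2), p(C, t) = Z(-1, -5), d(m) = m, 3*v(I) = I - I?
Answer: -111*I*√3 ≈ -192.26*I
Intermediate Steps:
v(I) = 0 (v(I) = (I - I)/3 = (⅓)*0 = 0)
Z(M, y) = 5*y (Z(M, y) = y*5 = 5*y)
p(C, t) = -25 (p(C, t) = 5*(-5) = -25)
E = 3*I*√3 (E = √(-25 - 2) = √(-27) = 3*I*√3 ≈ 5.1962*I)
E*(d(3) - 40) = (3*I*√3)*(3 - 40) = (3*I*√3)*(-37) = -111*I*√3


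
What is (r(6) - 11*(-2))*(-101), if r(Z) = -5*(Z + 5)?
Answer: 3333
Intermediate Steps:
r(Z) = -25 - 5*Z (r(Z) = -5*(5 + Z) = -25 - 5*Z)
(r(6) - 11*(-2))*(-101) = ((-25 - 5*6) - 11*(-2))*(-101) = ((-25 - 30) + 22)*(-101) = (-55 + 22)*(-101) = -33*(-101) = 3333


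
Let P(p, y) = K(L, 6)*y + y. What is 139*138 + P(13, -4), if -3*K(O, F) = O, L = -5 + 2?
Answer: 19174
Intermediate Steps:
L = -3
K(O, F) = -O/3
P(p, y) = 2*y (P(p, y) = (-⅓*(-3))*y + y = 1*y + y = y + y = 2*y)
139*138 + P(13, -4) = 139*138 + 2*(-4) = 19182 - 8 = 19174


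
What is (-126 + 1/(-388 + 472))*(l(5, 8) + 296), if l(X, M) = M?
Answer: -804308/21 ≈ -38300.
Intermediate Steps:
(-126 + 1/(-388 + 472))*(l(5, 8) + 296) = (-126 + 1/(-388 + 472))*(8 + 296) = (-126 + 1/84)*304 = -10583/84*304 = -804308/21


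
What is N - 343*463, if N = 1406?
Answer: -157403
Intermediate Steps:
N - 343*463 = 1406 - 343*463 = 1406 - 158809 = -157403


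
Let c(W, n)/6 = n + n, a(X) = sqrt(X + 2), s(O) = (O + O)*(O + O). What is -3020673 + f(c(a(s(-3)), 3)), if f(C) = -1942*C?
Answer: -3090585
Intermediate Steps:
s(O) = 4*O**2 (s(O) = (2*O)*(2*O) = 4*O**2)
a(X) = sqrt(2 + X)
c(W, n) = 12*n (c(W, n) = 6*(n + n) = 6*(2*n) = 12*n)
-3020673 + f(c(a(s(-3)), 3)) = -3020673 - 23304*3 = -3020673 - 1942*36 = -3020673 - 69912 = -3090585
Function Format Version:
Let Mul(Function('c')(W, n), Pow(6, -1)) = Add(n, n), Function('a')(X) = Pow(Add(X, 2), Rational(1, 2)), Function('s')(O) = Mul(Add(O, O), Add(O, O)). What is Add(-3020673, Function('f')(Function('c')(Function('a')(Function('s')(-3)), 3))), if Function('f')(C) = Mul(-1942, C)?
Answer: -3090585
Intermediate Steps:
Function('s')(O) = Mul(4, Pow(O, 2)) (Function('s')(O) = Mul(Mul(2, O), Mul(2, O)) = Mul(4, Pow(O, 2)))
Function('a')(X) = Pow(Add(2, X), Rational(1, 2))
Function('c')(W, n) = Mul(12, n) (Function('c')(W, n) = Mul(6, Add(n, n)) = Mul(6, Mul(2, n)) = Mul(12, n))
Add(-3020673, Function('f')(Function('c')(Function('a')(Function('s')(-3)), 3))) = Add(-3020673, Mul(-1942, Mul(12, 3))) = Add(-3020673, Mul(-1942, 36)) = Add(-3020673, -69912) = -3090585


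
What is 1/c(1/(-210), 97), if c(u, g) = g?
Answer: 1/97 ≈ 0.010309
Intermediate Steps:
1/c(1/(-210), 97) = 1/97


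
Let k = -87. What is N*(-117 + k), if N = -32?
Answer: 6528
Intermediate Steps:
N*(-117 + k) = -32*(-117 - 87) = -32*(-204) = 6528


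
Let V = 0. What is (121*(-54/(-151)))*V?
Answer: 0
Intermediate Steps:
(121*(-54/(-151)))*V = (121*(-54/(-151)))*0 = (121*(-54*(-1/151)))*0 = (121*(54/151))*0 = (6534/151)*0 = 0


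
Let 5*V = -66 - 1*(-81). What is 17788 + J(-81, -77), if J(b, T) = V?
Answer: 17791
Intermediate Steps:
V = 3 (V = (-66 - 1*(-81))/5 = (-66 + 81)/5 = (1/5)*15 = 3)
J(b, T) = 3
17788 + J(-81, -77) = 17788 + 3 = 17791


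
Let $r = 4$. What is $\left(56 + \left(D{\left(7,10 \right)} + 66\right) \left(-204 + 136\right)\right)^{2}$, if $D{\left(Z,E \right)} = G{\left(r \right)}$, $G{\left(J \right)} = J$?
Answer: $22127616$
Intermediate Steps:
$D{\left(Z,E \right)} = 4$
$\left(56 + \left(D{\left(7,10 \right)} + 66\right) \left(-204 + 136\right)\right)^{2} = \left(56 + \left(4 + 66\right) \left(-204 + 136\right)\right)^{2} = \left(56 + 70 \left(-68\right)\right)^{2} = \left(56 - 4760\right)^{2} = \left(-4704\right)^{2} = 22127616$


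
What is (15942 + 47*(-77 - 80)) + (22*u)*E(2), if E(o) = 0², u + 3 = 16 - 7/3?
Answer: 8563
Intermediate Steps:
u = 32/3 (u = -3 + (16 - 7/3) = -3 + 41/3 = 32/3 ≈ 10.667)
E(o) = 0
(15942 + 47*(-77 - 80)) + (22*u)*E(2) = (15942 + 47*(-77 - 80)) + (22*(32/3))*0 = (15942 + 47*(-157)) + (704/3)*0 = (15942 - 7379) + 0 = 8563 + 0 = 8563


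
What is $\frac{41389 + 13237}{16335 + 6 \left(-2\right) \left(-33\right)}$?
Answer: $\frac{382}{117} \approx 3.265$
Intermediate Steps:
$\frac{41389 + 13237}{16335 + 6 \left(-2\right) \left(-33\right)} = \frac{54626}{16335 - -396} = \frac{54626}{16335 + 396} = \frac{54626}{16731} = 54626 \cdot \frac{1}{16731} = \frac{382}{117}$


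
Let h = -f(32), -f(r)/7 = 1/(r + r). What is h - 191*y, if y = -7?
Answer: 85575/64 ≈ 1337.1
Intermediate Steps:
f(r) = -7/(2*r) (f(r) = -7/(r + r) = -7*1/(2*r) = -7/(2*r))
h = 7/64 (h = -(-7)/(2*32) = -1*(-7/64) = 7/64 ≈ 0.10938)
h - 191*y = 7/64 - 191*(-7) = 7/64 + 1337 = 85575/64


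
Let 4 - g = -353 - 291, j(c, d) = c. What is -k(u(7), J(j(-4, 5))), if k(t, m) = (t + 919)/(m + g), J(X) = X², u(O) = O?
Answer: -463/332 ≈ -1.3946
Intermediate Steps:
g = 648 (g = 4 - (-353 - 291) = 4 - 1*(-644) = 4 + 644 = 648)
k(t, m) = (919 + t)/(648 + m) (k(t, m) = (t + 919)/(m + 648) = (919 + t)/(648 + m))
-k(u(7), J(j(-4, 5))) = -(919 + 7)/(648 + (-4)²) = -926/(648 + 16) = -926/664 = -1*463/332 = -463/332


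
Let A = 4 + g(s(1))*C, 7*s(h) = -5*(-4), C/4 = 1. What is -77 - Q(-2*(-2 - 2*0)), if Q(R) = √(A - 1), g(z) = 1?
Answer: -77 - √7 ≈ -79.646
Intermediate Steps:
C = 4 (C = 4*1 = 4)
s(h) = 20/7 (s(h) = (-5*(-4))/7 = (⅐)*20 = 20/7)
A = 8 (A = 4 + 1*4 = 4 + 4 = 8)
Q(R) = √7 (Q(R) = √(8 - 1) = √7)
-77 - Q(-2*(-2 - 2*0)) = -77 - √7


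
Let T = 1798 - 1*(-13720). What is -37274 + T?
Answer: -21756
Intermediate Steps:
T = 15518 (T = 1798 + 13720 = 15518)
-37274 + T = -37274 + 15518 = -21756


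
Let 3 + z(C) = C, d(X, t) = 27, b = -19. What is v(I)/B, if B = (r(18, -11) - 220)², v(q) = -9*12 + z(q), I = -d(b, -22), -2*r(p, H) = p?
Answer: -138/52441 ≈ -0.0026315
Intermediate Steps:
r(p, H) = -p/2
z(C) = -3 + C
I = -27 (I = -1*27 = -27)
v(q) = -111 + q (v(q) = -9*12 + (-3 + q) = -108 + (-3 + q) = -111 + q)
B = 52441 (B = (-½*18 - 220)² = (-9 - 220)² = (-229)² = 52441)
v(I)/B = (-111 - 27)/52441 = -138*1/52441 = -138/52441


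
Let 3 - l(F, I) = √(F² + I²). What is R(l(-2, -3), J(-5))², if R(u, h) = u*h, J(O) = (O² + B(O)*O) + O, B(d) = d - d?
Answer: 8800 - 2400*√13 ≈ 146.68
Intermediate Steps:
B(d) = 0
l(F, I) = 3 - √(F² + I²)
J(O) = O + O² (J(O) = (O² + 0*O) + O = (O² + 0) + O = O² + O = O + O²)
R(u, h) = h*u
R(l(-2, -3), J(-5))² = ((-5*(1 - 5))*(3 - √((-2)² + (-3)²)))² = ((-5*(-4))*(3 - √(4 + 9)))² = (20*(3 - √13))² = (60 - 20*√13)²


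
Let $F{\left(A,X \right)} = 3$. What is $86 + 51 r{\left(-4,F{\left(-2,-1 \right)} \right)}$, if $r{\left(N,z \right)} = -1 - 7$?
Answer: $-322$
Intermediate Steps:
$r{\left(N,z \right)} = -8$ ($r{\left(N,z \right)} = -1 - 7 = -8$)
$86 + 51 r{\left(-4,F{\left(-2,-1 \right)} \right)} = 86 + 51 \left(-8\right) = 86 - 408 = -322$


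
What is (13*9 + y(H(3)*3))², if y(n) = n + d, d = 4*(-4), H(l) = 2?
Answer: 11449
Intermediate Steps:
d = -16
y(n) = -16 + n (y(n) = n - 16 = -16 + n)
(13*9 + y(H(3)*3))² = (13*9 + (-16 + 2*3))² = (117 + (-16 + 6))² = (117 - 10)² = 107² = 11449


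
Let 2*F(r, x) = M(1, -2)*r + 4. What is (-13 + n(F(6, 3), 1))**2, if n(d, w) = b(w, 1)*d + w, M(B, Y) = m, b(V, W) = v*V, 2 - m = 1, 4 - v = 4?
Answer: 144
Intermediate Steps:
v = 0 (v = 4 - 1*4 = 4 - 4 = 0)
m = 1 (m = 2 - 1*1 = 2 - 1 = 1)
b(V, W) = 0 (b(V, W) = 0*V = 0)
M(B, Y) = 1
F(r, x) = 2 + r/2 (F(r, x) = (1*r + 4)/2 = (r + 4)/2 = (4 + r)/2 = 2 + r/2)
n(d, w) = w (n(d, w) = 0*d + w = 0 + w = w)
(-13 + n(F(6, 3), 1))**2 = (-13 + 1)**2 = (-12)**2 = 144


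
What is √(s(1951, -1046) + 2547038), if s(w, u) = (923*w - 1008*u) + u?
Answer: √5401133 ≈ 2324.0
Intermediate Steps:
s(w, u) = -1007*u + 923*w (s(w, u) = (-1008*u + 923*w) + u = -1007*u + 923*w)
√(s(1951, -1046) + 2547038) = √((-1007*(-1046) + 923*1951) + 2547038) = √((1053322 + 1800773) + 2547038) = √(2854095 + 2547038) = √5401133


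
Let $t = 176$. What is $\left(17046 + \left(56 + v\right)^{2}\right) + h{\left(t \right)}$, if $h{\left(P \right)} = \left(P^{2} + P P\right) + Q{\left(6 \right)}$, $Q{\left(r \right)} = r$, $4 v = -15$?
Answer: $\frac{1307745}{16} \approx 81734.0$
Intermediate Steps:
$v = - \frac{15}{4}$ ($v = \frac{1}{4} \left(-15\right) = - \frac{15}{4} \approx -3.75$)
$h{\left(P \right)} = 6 + 2 P^{2}$ ($h{\left(P \right)} = \left(P^{2} + P P\right) + 6 = \left(P^{2} + P^{2}\right) + 6 = 2 P^{2} + 6 = 6 + 2 P^{2}$)
$\left(17046 + \left(56 + v\right)^{2}\right) + h{\left(t \right)} = \left(17046 + \left(56 - \frac{15}{4}\right)^{2}\right) + \left(6 + 2 \cdot 176^{2}\right) = \left(17046 + \left(\frac{209}{4}\right)^{2}\right) + \left(6 + 2 \cdot 30976\right) = \left(17046 + \frac{43681}{16}\right) + \left(6 + 61952\right) = \frac{316417}{16} + 61958 = \frac{1307745}{16}$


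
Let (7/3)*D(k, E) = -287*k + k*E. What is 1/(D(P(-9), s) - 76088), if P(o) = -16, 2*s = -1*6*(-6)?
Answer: -7/519704 ≈ -1.3469e-5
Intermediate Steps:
s = 18 (s = (-1*6*(-6))/2 = (-6*(-6))/2 = (½)*36 = 18)
D(k, E) = -123*k + 3*E*k/7 (D(k, E) = 3*(-287*k + k*E)/7 = 3*(-287*k + E*k)/7 = -123*k + 3*E*k/7)
1/(D(P(-9), s) - 76088) = 1/((3/7)*(-16)*(-287 + 18) - 76088) = 1/((3/7)*(-16)*(-269) - 76088) = 1/(12912/7 - 76088) = 1/(-519704/7) = -7/519704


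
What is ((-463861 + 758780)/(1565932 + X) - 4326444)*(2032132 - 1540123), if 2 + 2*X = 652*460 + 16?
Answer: -3652547207678348133/1715899 ≈ -2.1286e+12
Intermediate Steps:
X = 149967 (X = -1 + (652*460 + 16)/2 = -1 + (299920 + 16)/2 = -1 + (½)*299936 = -1 + 149968 = 149967)
((-463861 + 758780)/(1565932 + X) - 4326444)*(2032132 - 1540123) = ((-463861 + 758780)/(1565932 + 149967) - 4326444)*(2032132 - 1540123) = (294919/1715899 - 4326444)*492009 = -7423740638237/1715899*492009 = -3652547207678348133/1715899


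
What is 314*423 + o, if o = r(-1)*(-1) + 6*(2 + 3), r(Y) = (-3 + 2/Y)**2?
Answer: 132827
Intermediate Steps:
o = 5 (o = ((-2 + 3*(-1))**2/(-1)**2)*(-1) + 6*(2 + 3) = (1*(-2 - 3)**2)*(-1) + 6*5 = (1*(-5)**2)*(-1) + 30 = (1*25)*(-1) + 30 = 25*(-1) + 30 = -25 + 30 = 5)
314*423 + o = 314*423 + 5 = 132822 + 5 = 132827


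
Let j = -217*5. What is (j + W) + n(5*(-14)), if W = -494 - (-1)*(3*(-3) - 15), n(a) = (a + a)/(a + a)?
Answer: -1602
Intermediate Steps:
j = -1085
n(a) = 1 (n(a) = (2*a)/((2*a)) = (2*a)*(1/(2*a)) = 1)
W = -518 (W = -494 - (-1)*(-9 - 15) = -494 - (-1)*(-24) = -494 - 1*24 = -494 - 24 = -518)
(j + W) + n(5*(-14)) = (-1085 - 518) + 1 = -1603 + 1 = -1602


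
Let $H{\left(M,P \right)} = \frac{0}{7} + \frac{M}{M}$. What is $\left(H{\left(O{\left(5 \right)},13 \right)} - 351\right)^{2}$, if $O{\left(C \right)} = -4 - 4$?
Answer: $122500$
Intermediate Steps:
$O{\left(C \right)} = -8$ ($O{\left(C \right)} = -4 - 4 = -8$)
$H{\left(M,P \right)} = 1$ ($H{\left(M,P \right)} = 0 \cdot \frac{1}{7} + 1 = 0 + 1 = 1$)
$\left(H{\left(O{\left(5 \right)},13 \right)} - 351\right)^{2} = \left(1 - 351\right)^{2} = \left(-350\right)^{2} = 122500$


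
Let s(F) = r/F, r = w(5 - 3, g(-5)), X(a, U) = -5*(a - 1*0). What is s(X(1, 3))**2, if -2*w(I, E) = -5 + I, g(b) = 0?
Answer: 9/100 ≈ 0.090000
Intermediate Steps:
w(I, E) = 5/2 - I/2 (w(I, E) = -(-5 + I)/2 = 5/2 - I/2)
X(a, U) = -5*a (X(a, U) = -5*(a + 0) = -5*a)
r = 3/2 (r = 5/2 - (5 - 3)/2 = 5/2 - 1/2*2 = 5/2 - 1 = 3/2 ≈ 1.5000)
s(F) = 3/(2*F)
s(X(1, 3))**2 = (3/(2*((-5*1))))**2 = ((3/2)/(-5))**2 = ((3/2)*(-1/5))**2 = (-3/10)**2 = 9/100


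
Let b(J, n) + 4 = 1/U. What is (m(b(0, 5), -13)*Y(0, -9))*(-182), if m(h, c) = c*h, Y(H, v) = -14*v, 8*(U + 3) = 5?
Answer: -25041744/19 ≈ -1.3180e+6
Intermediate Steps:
U = -19/8 (U = -3 + (⅛)*5 = -3 + 5/8 = -19/8 ≈ -2.3750)
b(J, n) = -84/19 (b(J, n) = -4 + 1/(-19/8) = -4 - 8/19 = -84/19)
(m(b(0, 5), -13)*Y(0, -9))*(-182) = ((-13*(-84/19))*(-14*(-9)))*(-182) = ((1092/19)*126)*(-182) = (137592/19)*(-182) = -25041744/19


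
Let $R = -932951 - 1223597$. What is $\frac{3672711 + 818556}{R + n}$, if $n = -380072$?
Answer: $- \frac{1497089}{845540} \approx -1.7706$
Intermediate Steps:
$R = -2156548$ ($R = -932951 - 1223597 = -2156548$)
$\frac{3672711 + 818556}{R + n} = \frac{3672711 + 818556}{-2156548 - 380072} = \frac{4491267}{-2536620} = 4491267 \left(- \frac{1}{2536620}\right) = - \frac{1497089}{845540}$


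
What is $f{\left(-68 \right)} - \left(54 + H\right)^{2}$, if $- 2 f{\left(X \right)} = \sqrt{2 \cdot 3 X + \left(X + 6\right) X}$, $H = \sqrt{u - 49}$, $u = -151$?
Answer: $-2716 - 2 \sqrt{238} - 1080 i \sqrt{2} \approx -2746.9 - 1527.4 i$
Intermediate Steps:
$H = 10 i \sqrt{2}$ ($H = \sqrt{-151 - 49} = \sqrt{-200} = 10 i \sqrt{2} \approx 14.142 i$)
$f{\left(X \right)} = - \frac{\sqrt{6 X + X \left(6 + X\right)}}{2}$ ($f{\left(X \right)} = - \frac{\sqrt{2 \cdot 3 X + \left(X + 6\right) X}}{2} = - \frac{\sqrt{6 X + \left(6 + X\right) X}}{2} = - \frac{\sqrt{6 X + X \left(6 + X\right)}}{2}$)
$f{\left(-68 \right)} - \left(54 + H\right)^{2} = - \frac{\sqrt{- 68 \left(12 - 68\right)}}{2} - \left(54 + 10 i \sqrt{2}\right)^{2} = - \frac{\sqrt{\left(-68\right) \left(-56\right)}}{2} - \left(54 + 10 i \sqrt{2}\right)^{2} = - \frac{\sqrt{3808}}{2} - \left(54 + 10 i \sqrt{2}\right)^{2} = - \frac{4 \sqrt{238}}{2} - \left(54 + 10 i \sqrt{2}\right)^{2} = - 2 \sqrt{238} - \left(54 + 10 i \sqrt{2}\right)^{2} = - \left(54 + 10 i \sqrt{2}\right)^{2} - 2 \sqrt{238}$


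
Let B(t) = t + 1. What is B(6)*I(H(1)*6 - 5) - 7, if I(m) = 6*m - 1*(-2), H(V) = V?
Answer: 49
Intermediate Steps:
B(t) = 1 + t
I(m) = 2 + 6*m (I(m) = 6*m + 2 = 2 + 6*m)
B(6)*I(H(1)*6 - 5) - 7 = (1 + 6)*(2 + 6*(1*6 - 5)) - 7 = 7*(2 + 6*(6 - 5)) - 7 = 7*(2 + 6*1) - 7 = 7*(2 + 6) - 7 = 7*8 - 7 = 56 - 7 = 49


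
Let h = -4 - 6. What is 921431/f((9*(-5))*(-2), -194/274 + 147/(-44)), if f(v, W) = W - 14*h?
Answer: 5554386068/819513 ≈ 6777.7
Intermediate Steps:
h = -10
f(v, W) = 140 + W (f(v, W) = W - 14*(-10) = W + 140 = 140 + W)
921431/f((9*(-5))*(-2), -194/274 + 147/(-44)) = 921431/(140 + (-194/274 + 147/(-44))) = 921431/(140 + (-194*1/274 + 147*(-1/44))) = 921431/(140 + (-97/137 - 147/44)) = 921431/(140 - 24407/6028) = 921431/(819513/6028) = 921431*(6028/819513) = 5554386068/819513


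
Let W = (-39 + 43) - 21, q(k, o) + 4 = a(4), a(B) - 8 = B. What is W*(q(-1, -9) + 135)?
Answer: -2431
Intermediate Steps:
a(B) = 8 + B
q(k, o) = 8 (q(k, o) = -4 + (8 + 4) = -4 + 12 = 8)
W = -17 (W = 4 - 21 = -17)
W*(q(-1, -9) + 135) = -17*(8 + 135) = -17*143 = -2431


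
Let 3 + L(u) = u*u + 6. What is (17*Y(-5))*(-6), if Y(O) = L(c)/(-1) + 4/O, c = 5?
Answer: 14688/5 ≈ 2937.6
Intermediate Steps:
L(u) = 3 + u² (L(u) = -3 + (u*u + 6) = -3 + (u² + 6) = -3 + (6 + u²) = 3 + u²)
Y(O) = -28 + 4/O (Y(O) = (3 + 5²)/(-1) + 4/O = (3 + 25)*(-1) + 4/O = 28*(-1) + 4/O = -28 + 4/O)
(17*Y(-5))*(-6) = (17*(-28 + 4/(-5)))*(-6) = (17*(-28 + 4*(-⅕)))*(-6) = (17*(-28 - ⅘))*(-6) = (17*(-144/5))*(-6) = -2448/5*(-6) = 14688/5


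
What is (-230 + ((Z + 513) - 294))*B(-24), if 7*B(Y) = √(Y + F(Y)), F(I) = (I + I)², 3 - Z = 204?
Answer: -424*√570/7 ≈ -1446.1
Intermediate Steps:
Z = -201 (Z = 3 - 1*204 = 3 - 204 = -201)
F(I) = 4*I² (F(I) = (2*I)² = 4*I²)
B(Y) = √(Y + 4*Y²)/7
(-230 + ((Z + 513) - 294))*B(-24) = (-230 + ((-201 + 513) - 294))*(√(-24*(1 + 4*(-24)))/7) = (-230 + (312 - 294))*(√(-24*(1 - 96))/7) = (-230 + 18)*(√(-24*(-95))/7) = -212*√2280/7 = -212*2*√570/7 = -424*√570/7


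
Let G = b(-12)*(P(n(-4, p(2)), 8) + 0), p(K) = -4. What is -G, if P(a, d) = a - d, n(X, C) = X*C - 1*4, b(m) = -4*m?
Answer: -192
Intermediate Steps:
n(X, C) = -4 + C*X (n(X, C) = C*X - 4 = -4 + C*X)
G = 192 (G = (-4*(-12))*(((-4 - 4*(-4)) - 1*8) + 0) = 48*(((-4 + 16) - 8) + 0) = 48*((12 - 8) + 0) = 48*(4 + 0) = 48*4 = 192)
-G = -1*192 = -192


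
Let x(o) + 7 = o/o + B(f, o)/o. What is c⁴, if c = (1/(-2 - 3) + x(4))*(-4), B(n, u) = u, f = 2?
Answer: 116985856/625 ≈ 1.8718e+5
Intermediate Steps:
x(o) = -5 (x(o) = -7 + (o/o + o/o) = -7 + (1 + 1) = -7 + 2 = -5)
c = 104/5 (c = (1/(-2 - 3) - 5)*(-4) = (1/(-5) - 5)*(-4) = (-⅕ - 5)*(-4) = -26/5*(-4) = 104/5 ≈ 20.800)
c⁴ = (104/5)⁴ = 116985856/625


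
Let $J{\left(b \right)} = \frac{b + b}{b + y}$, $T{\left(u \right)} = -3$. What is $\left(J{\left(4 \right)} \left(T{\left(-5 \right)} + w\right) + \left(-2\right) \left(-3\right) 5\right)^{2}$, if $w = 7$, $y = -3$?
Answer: $3844$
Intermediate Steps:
$J{\left(b \right)} = \frac{2 b}{-3 + b}$ ($J{\left(b \right)} = \frac{b + b}{b - 3} = \frac{2 b}{-3 + b}$)
$\left(J{\left(4 \right)} \left(T{\left(-5 \right)} + w\right) + \left(-2\right) \left(-3\right) 5\right)^{2} = \left(2 \cdot 4 \frac{1}{-3 + 4} \left(-3 + 7\right) + \left(-2\right) \left(-3\right) 5\right)^{2} = \left(2 \cdot 4 \cdot 1^{-1} \cdot 4 + 6 \cdot 5\right)^{2} = \left(2 \cdot 4 \cdot 1 \cdot 4 + 30\right)^{2} = \left(8 \cdot 4 + 30\right)^{2} = \left(32 + 30\right)^{2} = 62^{2} = 3844$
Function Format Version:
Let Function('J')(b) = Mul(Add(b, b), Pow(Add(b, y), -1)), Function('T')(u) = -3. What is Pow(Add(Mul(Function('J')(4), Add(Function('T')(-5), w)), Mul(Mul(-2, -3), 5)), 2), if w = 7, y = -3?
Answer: 3844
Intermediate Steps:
Function('J')(b) = Mul(2, b, Pow(Add(-3, b), -1)) (Function('J')(b) = Mul(Add(b, b), Pow(Add(b, -3), -1)) = Mul(Mul(2, b), Pow(Add(-3, b), -1)) = Mul(2, b, Pow(Add(-3, b), -1)))
Pow(Add(Mul(Function('J')(4), Add(Function('T')(-5), w)), Mul(Mul(-2, -3), 5)), 2) = Pow(Add(Mul(Mul(2, 4, Pow(Add(-3, 4), -1)), Add(-3, 7)), Mul(Mul(-2, -3), 5)), 2) = Pow(Add(Mul(Mul(2, 4, Pow(1, -1)), 4), Mul(6, 5)), 2) = Pow(Add(Mul(Mul(2, 4, 1), 4), 30), 2) = Pow(Add(Mul(8, 4), 30), 2) = Pow(Add(32, 30), 2) = Pow(62, 2) = 3844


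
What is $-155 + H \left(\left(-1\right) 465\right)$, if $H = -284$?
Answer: $131905$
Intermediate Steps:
$-155 + H \left(\left(-1\right) 465\right) = -155 - 284 \left(\left(-1\right) 465\right) = -155 - -132060 = -155 + 132060 = 131905$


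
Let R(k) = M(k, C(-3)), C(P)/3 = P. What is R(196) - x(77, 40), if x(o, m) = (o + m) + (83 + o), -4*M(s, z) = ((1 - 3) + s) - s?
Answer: -553/2 ≈ -276.50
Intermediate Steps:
C(P) = 3*P
M(s, z) = ½ (M(s, z) = -(((1 - 3) + s) - s)/4 = -((-2 + s) - s)/4 = -¼*(-2) = ½)
R(k) = ½
x(o, m) = 83 + m + 2*o (x(o, m) = (m + o) + (83 + o) = 83 + m + 2*o)
R(196) - x(77, 40) = ½ - (83 + 40 + 2*77) = ½ - (83 + 40 + 154) = ½ - 1*277 = ½ - 277 = -553/2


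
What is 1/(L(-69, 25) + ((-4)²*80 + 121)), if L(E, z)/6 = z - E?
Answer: 1/1965 ≈ 0.00050891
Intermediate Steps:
L(E, z) = -6*E + 6*z (L(E, z) = 6*(z - E) = -6*E + 6*z)
1/(L(-69, 25) + ((-4)²*80 + 121)) = 1/((-6*(-69) + 6*25) + ((-4)²*80 + 121)) = 1/((414 + 150) + (16*80 + 121)) = 1/(564 + (1280 + 121)) = 1/(564 + 1401) = 1/1965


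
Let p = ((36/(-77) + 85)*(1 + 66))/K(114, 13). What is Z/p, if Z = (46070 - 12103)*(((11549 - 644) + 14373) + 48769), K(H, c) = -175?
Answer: -33891706200275/436103 ≈ -7.7715e+7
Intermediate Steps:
Z = 2515154449 (Z = 33967*((10905 + 14373) + 48769) = 33967*(25278 + 48769) = 33967*74047 = 2515154449)
p = -436103/13475 (p = ((36/(-77) + 85)*(1 + 66))/(-175) = ((36*(-1/77) + 85)*67)*(-1/175) = ((-36/77 + 85)*67)*(-1/175) = ((6509/77)*67)*(-1/175) = (436103/77)*(-1/175) = -436103/13475 ≈ -32.364)
Z/p = 2515154449/(-436103/13475) = 2515154449*(-13475/436103) = -33891706200275/436103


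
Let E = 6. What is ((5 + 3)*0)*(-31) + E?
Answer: 6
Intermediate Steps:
((5 + 3)*0)*(-31) + E = ((5 + 3)*0)*(-31) + 6 = (8*0)*(-31) + 6 = 0*(-31) + 6 = 0 + 6 = 6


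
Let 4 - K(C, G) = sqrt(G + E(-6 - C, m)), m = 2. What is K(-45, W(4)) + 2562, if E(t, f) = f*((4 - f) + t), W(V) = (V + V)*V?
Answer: 2566 - sqrt(114) ≈ 2555.3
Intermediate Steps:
W(V) = 2*V**2 (W(V) = (2*V)*V = 2*V**2)
E(t, f) = f*(4 + t - f)
K(C, G) = 4 - sqrt(-8 + G - 2*C) (K(C, G) = 4 - sqrt(G + 2*(4 + (-6 - C) - 1*2)) = 4 - sqrt(G + 2*(4 + (-6 - C) - 2)) = 4 - sqrt(G + 2*(-4 - C)) = 4 - sqrt(G + (-8 - 2*C)) = 4 - sqrt(-8 + G - 2*C))
K(-45, W(4)) + 2562 = (4 - sqrt(-8 + 2*4**2 - 2*(-45))) + 2562 = (4 - sqrt(-8 + 2*16 + 90)) + 2562 = (4 - sqrt(-8 + 32 + 90)) + 2562 = (4 - sqrt(114)) + 2562 = 2566 - sqrt(114)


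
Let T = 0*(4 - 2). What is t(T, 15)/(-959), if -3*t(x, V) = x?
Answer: 0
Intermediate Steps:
T = 0 (T = 0*2 = 0)
t(x, V) = -x/3
t(T, 15)/(-959) = -⅓*0/(-959) = 0*(-1/959) = 0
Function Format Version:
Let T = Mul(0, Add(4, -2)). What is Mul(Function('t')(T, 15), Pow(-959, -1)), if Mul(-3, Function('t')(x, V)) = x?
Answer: 0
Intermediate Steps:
T = 0 (T = Mul(0, 2) = 0)
Function('t')(x, V) = Mul(Rational(-1, 3), x)
Mul(Function('t')(T, 15), Pow(-959, -1)) = Mul(Mul(Rational(-1, 3), 0), Pow(-959, -1)) = Mul(0, Rational(-1, 959)) = 0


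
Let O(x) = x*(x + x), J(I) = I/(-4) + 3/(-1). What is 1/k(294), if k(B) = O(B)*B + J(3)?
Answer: 4/203297457 ≈ 1.9676e-8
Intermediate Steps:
J(I) = -3 - I/4 (J(I) = I*(-1/4) + 3*(-1) = -I/4 - 3 = -3 - I/4)
O(x) = 2*x**2 (O(x) = x*(2*x) = 2*x**2)
k(B) = -15/4 + 2*B**3 (k(B) = (2*B**2)*B + (-3 - 1/4*3) = 2*B**3 + (-3 - 3/4) = 2*B**3 - 15/4 = -15/4 + 2*B**3)
1/k(294) = 1/(-15/4 + 2*294**3) = 1/(-15/4 + 2*25412184) = 1/(-15/4 + 50824368) = 1/(203297457/4) = 4/203297457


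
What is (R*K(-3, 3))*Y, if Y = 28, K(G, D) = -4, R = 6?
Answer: -672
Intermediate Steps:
(R*K(-3, 3))*Y = (6*(-4))*28 = -24*28 = -672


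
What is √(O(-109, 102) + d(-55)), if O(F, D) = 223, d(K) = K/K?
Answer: 4*√14 ≈ 14.967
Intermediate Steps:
d(K) = 1
√(O(-109, 102) + d(-55)) = √(223 + 1) = √224 = 4*√14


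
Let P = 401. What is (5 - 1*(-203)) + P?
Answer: 609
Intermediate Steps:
(5 - 1*(-203)) + P = (5 - 1*(-203)) + 401 = (5 + 203) + 401 = 208 + 401 = 609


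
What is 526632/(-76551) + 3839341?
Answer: 97968288753/25517 ≈ 3.8393e+6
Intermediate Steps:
526632/(-76551) + 3839341 = 526632*(-1/76551) + 3839341 = -175544/25517 + 3839341 = 97968288753/25517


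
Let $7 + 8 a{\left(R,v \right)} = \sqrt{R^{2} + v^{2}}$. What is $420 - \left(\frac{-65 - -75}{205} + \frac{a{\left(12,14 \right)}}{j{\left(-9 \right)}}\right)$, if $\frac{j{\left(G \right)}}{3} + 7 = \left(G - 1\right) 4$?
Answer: $\frac{19421617}{46248} + \frac{\sqrt{85}}{564} \approx 419.96$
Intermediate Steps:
$j{\left(G \right)} = -33 + 12 G$ ($j{\left(G \right)} = -21 + 3 \left(G - 1\right) 4 = -21 + 3 \left(-1 + G\right) 4 = -21 + 3 \left(-4 + 4 G\right) = -21 + \left(-12 + 12 G\right) = -33 + 12 G$)
$a{\left(R,v \right)} = - \frac{7}{8} + \frac{\sqrt{R^{2} + v^{2}}}{8}$
$420 - \left(\frac{-65 - -75}{205} + \frac{a{\left(12,14 \right)}}{j{\left(-9 \right)}}\right) = 420 - \left(\frac{-65 - -75}{205} + \frac{- \frac{7}{8} + \frac{\sqrt{12^{2} + 14^{2}}}{8}}{-33 + 12 \left(-9\right)}\right) = 420 - \left(\left(-65 + 75\right) \frac{1}{205} + \frac{- \frac{7}{8} + \frac{\sqrt{144 + 196}}{8}}{-33 - 108}\right) = 420 - \left(10 \cdot \frac{1}{205} + \frac{- \frac{7}{8} + \frac{\sqrt{340}}{8}}{-141}\right) = 420 - \left(\frac{2}{41} + \left(- \frac{7}{8} + \frac{2 \sqrt{85}}{8}\right) \left(- \frac{1}{141}\right)\right) = 420 - \left(\frac{2}{41} + \left(- \frac{7}{8} + \frac{\sqrt{85}}{4}\right) \left(- \frac{1}{141}\right)\right) = 420 - \left(\frac{2}{41} + \left(\frac{7}{1128} - \frac{\sqrt{85}}{564}\right)\right) = 420 - \left(\frac{2543}{46248} - \frac{\sqrt{85}}{564}\right) = \frac{19421617}{46248} + \frac{\sqrt{85}}{564}$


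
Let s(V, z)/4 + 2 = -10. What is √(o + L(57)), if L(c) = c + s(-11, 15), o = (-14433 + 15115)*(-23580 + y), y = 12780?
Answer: 3*I*√818399 ≈ 2714.0*I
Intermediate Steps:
s(V, z) = -48 (s(V, z) = -8 + 4*(-10) = -8 - 40 = -48)
o = -7365600 (o = (-14433 + 15115)*(-23580 + 12780) = 682*(-10800) = -7365600)
L(c) = -48 + c (L(c) = c - 48 = -48 + c)
√(o + L(57)) = √(-7365600 + (-48 + 57)) = √(-7365600 + 9) = √(-7365591) = 3*I*√818399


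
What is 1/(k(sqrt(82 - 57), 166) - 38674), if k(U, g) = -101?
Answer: -1/38775 ≈ -2.5790e-5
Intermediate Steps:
1/(k(sqrt(82 - 57), 166) - 38674) = 1/(-101 - 38674) = 1/(-38775) = -1/38775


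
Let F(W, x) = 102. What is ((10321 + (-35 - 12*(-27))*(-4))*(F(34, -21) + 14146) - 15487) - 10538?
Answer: 130556895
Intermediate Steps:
((10321 + (-35 - 12*(-27))*(-4))*(F(34, -21) + 14146) - 15487) - 10538 = ((10321 + (-35 - 12*(-27))*(-4))*(102 + 14146) - 15487) - 10538 = ((10321 + (-35 + 324)*(-4))*14248 - 15487) - 10538 = ((10321 + 289*(-4))*14248 - 15487) - 10538 = ((10321 - 1156)*14248 - 15487) - 10538 = (9165*14248 - 15487) - 10538 = (130582920 - 15487) - 10538 = 130567433 - 10538 = 130556895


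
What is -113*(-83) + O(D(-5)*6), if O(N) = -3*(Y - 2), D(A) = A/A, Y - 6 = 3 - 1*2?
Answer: 9364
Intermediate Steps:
Y = 7 (Y = 6 + (3 - 1*2) = 6 + (3 - 2) = 6 + 1 = 7)
D(A) = 1
O(N) = -15 (O(N) = -3*(7 - 2) = -3*5 = -15)
-113*(-83) + O(D(-5)*6) = -113*(-83) - 15 = 9379 - 15 = 9364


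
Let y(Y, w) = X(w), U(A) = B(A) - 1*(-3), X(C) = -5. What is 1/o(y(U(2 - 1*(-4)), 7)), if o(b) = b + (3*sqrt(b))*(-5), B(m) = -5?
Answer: I/(5*(-I + 3*sqrt(5))) ≈ -0.0043478 + 0.029166*I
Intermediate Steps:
U(A) = -2 (U(A) = -5 - 1*(-3) = -5 + 3 = -2)
y(Y, w) = -5
o(b) = b - 15*sqrt(b)
1/o(y(U(2 - 1*(-4)), 7)) = 1/(-5 - 15*I*sqrt(5))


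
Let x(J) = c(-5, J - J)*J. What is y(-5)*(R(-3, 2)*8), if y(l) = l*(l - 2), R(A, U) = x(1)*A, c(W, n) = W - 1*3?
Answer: 6720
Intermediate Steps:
c(W, n) = -3 + W (c(W, n) = W - 3 = -3 + W)
x(J) = -8*J (x(J) = (-3 - 5)*J = -8*J)
R(A, U) = -8*A (R(A, U) = (-8*1)*A = -8*A)
y(l) = l*(-2 + l)
y(-5)*(R(-3, 2)*8) = (-5*(-2 - 5))*(-8*(-3)*8) = (-5*(-7))*(24*8) = 35*192 = 6720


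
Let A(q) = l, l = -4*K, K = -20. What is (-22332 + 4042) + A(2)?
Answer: -18210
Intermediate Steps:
l = 80 (l = -4*(-20) = 80)
A(q) = 80
(-22332 + 4042) + A(2) = (-22332 + 4042) + 80 = -18290 + 80 = -18210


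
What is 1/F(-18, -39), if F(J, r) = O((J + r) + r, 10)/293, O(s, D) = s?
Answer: -293/96 ≈ -3.0521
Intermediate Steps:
F(J, r) = J/293 + 2*r/293 (F(J, r) = ((J + r) + r)/293 = (J + 2*r)*(1/293) = J/293 + 2*r/293)
1/F(-18, -39) = 1/((1/293)*(-18) + (2/293)*(-39)) = 1/(-18/293 - 78/293) = 1/(-96/293) = -293/96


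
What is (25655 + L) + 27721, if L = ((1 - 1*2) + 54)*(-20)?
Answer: 52316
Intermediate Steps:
L = -1060 (L = ((1 - 2) + 54)*(-20) = (-1 + 54)*(-20) = 53*(-20) = -1060)
(25655 + L) + 27721 = (25655 - 1060) + 27721 = 24595 + 27721 = 52316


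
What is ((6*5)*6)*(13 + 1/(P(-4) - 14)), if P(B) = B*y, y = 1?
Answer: 2330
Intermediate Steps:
P(B) = B (P(B) = B*1 = B)
((6*5)*6)*(13 + 1/(P(-4) - 14)) = ((6*5)*6)*(13 + 1/(-4 - 14)) = (30*6)*(13 + 1/(-18)) = 180*(13 - 1/18) = 180*(233/18) = 2330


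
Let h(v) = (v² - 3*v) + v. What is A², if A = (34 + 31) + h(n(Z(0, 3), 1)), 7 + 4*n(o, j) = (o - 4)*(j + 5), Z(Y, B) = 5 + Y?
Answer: 1100401/256 ≈ 4298.4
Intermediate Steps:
n(o, j) = -7/4 + (-4 + o)*(5 + j)/4 (n(o, j) = -7/4 + ((o - 4)*(j + 5))/4 = -7/4 + ((-4 + o)*(5 + j))/4 = -7/4 + (-4 + o)*(5 + j)/4)
h(v) = v² - 2*v
A = 1049/16 (A = (34 + 31) + (-27/4 - 1*1 + 5*(5 + 0)/4 + (¼)*1*(5 + 0))*(-2 + (-27/4 - 1*1 + 5*(5 + 0)/4 + (¼)*1*(5 + 0))) = 65 + (-27/4 - 1 + (5/4)*5 + (¼)*1*5)*(-2 + (-27/4 - 1 + (5/4)*5 + (¼)*1*5)) = 65 + (-27/4 - 1 + 25/4 + 5/4)*(-2 + (-27/4 - 1 + 25/4 + 5/4)) = 65 - (-2 - ¼)/4 = 65 - ¼*(-9/4) = 65 + 9/16 = 1049/16 ≈ 65.563)
A² = (1049/16)² = 1100401/256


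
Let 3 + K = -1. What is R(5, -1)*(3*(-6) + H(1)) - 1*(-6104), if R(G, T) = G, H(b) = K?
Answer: 5994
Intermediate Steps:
K = -4 (K = -3 - 1 = -4)
H(b) = -4
R(5, -1)*(3*(-6) + H(1)) - 1*(-6104) = 5*(3*(-6) - 4) - 1*(-6104) = 5*(-18 - 4) + 6104 = 5*(-22) + 6104 = -110 + 6104 = 5994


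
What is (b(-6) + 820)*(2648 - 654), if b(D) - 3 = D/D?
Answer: 1643056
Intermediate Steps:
b(D) = 4 (b(D) = 3 + D/D = 3 + 1 = 4)
(b(-6) + 820)*(2648 - 654) = (4 + 820)*(2648 - 654) = 824*1994 = 1643056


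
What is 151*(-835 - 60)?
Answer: -135145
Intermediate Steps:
151*(-835 - 60) = 151*(-895) = -135145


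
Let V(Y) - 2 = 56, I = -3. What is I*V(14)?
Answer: -174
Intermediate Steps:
V(Y) = 58 (V(Y) = 2 + 56 = 58)
I*V(14) = -3*58 = -174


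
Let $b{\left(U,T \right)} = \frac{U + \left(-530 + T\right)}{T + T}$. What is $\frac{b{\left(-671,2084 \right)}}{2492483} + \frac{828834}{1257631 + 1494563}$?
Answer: $\frac{1435080771914233}{4765272147683656} \approx 0.30115$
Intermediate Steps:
$b{\left(U,T \right)} = \frac{-530 + T + U}{2 T}$
$\frac{b{\left(-671,2084 \right)}}{2492483} + \frac{828834}{1257631 + 1494563} = \frac{\frac{1}{2} \cdot \frac{1}{2084} \left(-530 + 2084 - 671\right)}{2492483} + \frac{828834}{1257631 + 1494563} = \frac{1}{2} \cdot \frac{1}{2084} \cdot 883 \cdot \frac{1}{2492483} + \frac{828834}{2752194} = \frac{883}{4168} \cdot \frac{1}{2492483} + 828834 \cdot \frac{1}{2752194} = \frac{883}{10388669144} + \frac{138139}{458699} = \frac{1435080771914233}{4765272147683656}$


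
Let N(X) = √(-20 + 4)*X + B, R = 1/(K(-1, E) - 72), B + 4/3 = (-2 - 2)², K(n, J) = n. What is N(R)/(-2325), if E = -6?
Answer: -44/6975 + 4*I/169725 ≈ -0.0063082 + 2.3568e-5*I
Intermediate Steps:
B = 44/3 (B = -4/3 + (-2 - 2)² = -4/3 + (-4)² = -4/3 + 16 = 44/3 ≈ 14.667)
R = -1/73 (R = 1/(-1 - 72) = 1/(-73) = -1/73 ≈ -0.013699)
N(X) = 44/3 + 4*I*X (N(X) = √(-20 + 4)*X + 44/3 = √(-16)*X + 44/3 = (4*I)*X + 44/3 = 4*I*X + 44/3 = 44/3 + 4*I*X)
N(R)/(-2325) = (44/3 + 4*I*(-1/73))/(-2325) = (44/3 - 4*I/73)*(-1/2325) = -44/6975 + 4*I/169725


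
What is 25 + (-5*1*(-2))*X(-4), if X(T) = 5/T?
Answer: 25/2 ≈ 12.500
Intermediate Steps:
25 + (-5*1*(-2))*X(-4) = 25 + (-5*1*(-2))*(5/(-4)) = 25 + (-5*(-2))*(5*(-1/4)) = 25 + 10*(-5/4) = 25 - 25/2 = 25/2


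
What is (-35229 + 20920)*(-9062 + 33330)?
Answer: -347250812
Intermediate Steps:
(-35229 + 20920)*(-9062 + 33330) = -14309*24268 = -347250812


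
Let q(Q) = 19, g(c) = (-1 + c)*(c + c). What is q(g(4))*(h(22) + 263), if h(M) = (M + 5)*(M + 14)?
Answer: 23465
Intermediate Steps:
g(c) = 2*c*(-1 + c) (g(c) = (-1 + c)*(2*c) = 2*c*(-1 + c))
h(M) = (5 + M)*(14 + M)
q(g(4))*(h(22) + 263) = 19*((70 + 22**2 + 19*22) + 263) = 19*((70 + 484 + 418) + 263) = 19*(972 + 263) = 19*1235 = 23465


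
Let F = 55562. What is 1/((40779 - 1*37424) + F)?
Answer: 1/58917 ≈ 1.6973e-5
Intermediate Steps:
1/((40779 - 1*37424) + F) = 1/((40779 - 1*37424) + 55562) = 1/((40779 - 37424) + 55562) = 1/(3355 + 55562) = 1/58917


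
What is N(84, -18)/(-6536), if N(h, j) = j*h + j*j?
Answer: 297/1634 ≈ 0.18176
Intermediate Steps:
N(h, j) = j² + h*j (N(h, j) = h*j + j² = j² + h*j)
N(84, -18)/(-6536) = -18*(84 - 18)/(-6536) = -18*66*(-1/6536) = -1188*(-1/6536) = 297/1634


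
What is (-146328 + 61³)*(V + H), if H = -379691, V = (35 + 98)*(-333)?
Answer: -34195258940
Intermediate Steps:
V = -44289 (V = 133*(-333) = -44289)
(-146328 + 61³)*(V + H) = (-146328 + 61³)*(-44289 - 379691) = (-146328 + 226981)*(-423980) = 80653*(-423980) = -34195258940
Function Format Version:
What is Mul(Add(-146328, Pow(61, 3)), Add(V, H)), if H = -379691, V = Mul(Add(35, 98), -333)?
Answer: -34195258940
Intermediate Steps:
V = -44289 (V = Mul(133, -333) = -44289)
Mul(Add(-146328, Pow(61, 3)), Add(V, H)) = Mul(Add(-146328, Pow(61, 3)), Add(-44289, -379691)) = Mul(Add(-146328, 226981), -423980) = Mul(80653, -423980) = -34195258940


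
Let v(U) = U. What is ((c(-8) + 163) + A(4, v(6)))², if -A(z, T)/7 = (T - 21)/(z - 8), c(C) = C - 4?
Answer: 249001/16 ≈ 15563.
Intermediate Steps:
c(C) = -4 + C
A(z, T) = -7*(-21 + T)/(-8 + z) (A(z, T) = -7*(T - 21)/(z - 8) = -7*(-21 + T)/(-8 + z))
((c(-8) + 163) + A(4, v(6)))² = (((-4 - 8) + 163) + 7*(21 - 1*6)/(-8 + 4))² = ((-12 + 163) + 7*(21 - 6)/(-4))² = (151 + 7*(-¼)*15)² = (151 - 105/4)² = (499/4)² = 249001/16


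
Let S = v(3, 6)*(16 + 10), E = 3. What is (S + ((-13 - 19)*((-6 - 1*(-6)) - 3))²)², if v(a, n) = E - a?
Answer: 84934656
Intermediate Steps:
v(a, n) = 3 - a
S = 0 (S = (3 - 1*3)*(16 + 10) = (3 - 3)*26 = 0*26 = 0)
(S + ((-13 - 19)*((-6 - 1*(-6)) - 3))²)² = (0 + ((-13 - 19)*((-6 - 1*(-6)) - 3))²)² = (0 + (-32*((-6 + 6) - 3))²)² = (0 + (-32*(0 - 3))²)² = (0 + (-32*(-3))²)² = (0 + 96²)² = (0 + 9216)² = 9216² = 84934656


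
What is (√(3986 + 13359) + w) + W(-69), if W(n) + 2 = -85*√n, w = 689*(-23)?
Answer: -15849 + √17345 - 85*I*√69 ≈ -15717.0 - 706.06*I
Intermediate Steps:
w = -15847
W(n) = -2 - 85*√n
(√(3986 + 13359) + w) + W(-69) = (√(3986 + 13359) - 15847) + (-2 - 85*I*√69) = (√17345 - 15847) + (-2 - 85*I*√69) = (-15847 + √17345) + (-2 - 85*I*√69) = -15849 + √17345 - 85*I*√69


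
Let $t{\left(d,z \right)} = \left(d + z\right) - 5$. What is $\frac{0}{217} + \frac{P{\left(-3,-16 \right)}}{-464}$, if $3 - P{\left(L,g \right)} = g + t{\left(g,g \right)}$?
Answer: $- \frac{7}{58} \approx -0.12069$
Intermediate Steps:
$t{\left(d,z \right)} = -5 + d + z$
$P{\left(L,g \right)} = 8 - 3 g$ ($P{\left(L,g \right)} = 3 - \left(g + \left(-5 + g + g\right)\right) = 3 - \left(g + \left(-5 + 2 g\right)\right) = 3 - \left(-5 + 3 g\right) = 8 - 3 g$)
$\frac{0}{217} + \frac{P{\left(-3,-16 \right)}}{-464} = \frac{0}{217} + \frac{8 - -48}{-464} = 0 \cdot \frac{1}{217} + \left(8 + 48\right) \left(- \frac{1}{464}\right) = 0 + 56 \left(- \frac{1}{464}\right) = 0 - \frac{7}{58} = - \frac{7}{58}$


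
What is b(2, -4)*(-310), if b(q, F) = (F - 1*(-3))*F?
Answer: -1240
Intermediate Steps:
b(q, F) = F*(3 + F) (b(q, F) = (F + 3)*F = (3 + F)*F = F*(3 + F))
b(2, -4)*(-310) = -4*(3 - 4)*(-310) = -4*(-1)*(-310) = 4*(-310) = -1240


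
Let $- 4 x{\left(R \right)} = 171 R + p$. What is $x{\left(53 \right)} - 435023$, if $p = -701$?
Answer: $- \frac{874227}{2} \approx -4.3711 \cdot 10^{5}$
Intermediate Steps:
$x{\left(R \right)} = \frac{701}{4} - \frac{171 R}{4}$ ($x{\left(R \right)} = - \frac{171 R - 701}{4} = - \frac{-701 + 171 R}{4} = \frac{701}{4} - \frac{171 R}{4}$)
$x{\left(53 \right)} - 435023 = \left(\frac{701}{4} - \frac{9063}{4}\right) - 435023 = - \frac{4181}{2} - 435023 = - \frac{874227}{2}$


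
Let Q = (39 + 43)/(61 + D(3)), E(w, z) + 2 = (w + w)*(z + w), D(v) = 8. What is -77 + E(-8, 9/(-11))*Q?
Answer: 22339/253 ≈ 88.296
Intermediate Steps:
E(w, z) = -2 + 2*w*(w + z) (E(w, z) = -2 + (w + w)*(z + w) = -2 + (2*w)*(w + z) = -2 + 2*w*(w + z))
Q = 82/69 (Q = (39 + 43)/(61 + 8) = 82/69 ≈ 1.1884)
-77 + E(-8, 9/(-11))*Q = -77 + (-2 + 2*(-8)**2 + 2*(-8)*(9/(-11)))*(82/69) = -77 + (-2 + 2*64 + 2*(-8)*(9*(-1/11)))*(82/69) = -77 + (-2 + 128 + 2*(-8)*(-9/11))*(82/69) = -77 + (-2 + 128 + 144/11)*(82/69) = -77 + (1530/11)*(82/69) = -77 + 41820/253 = 22339/253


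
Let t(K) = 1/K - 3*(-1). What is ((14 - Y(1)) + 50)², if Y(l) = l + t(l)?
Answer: 3481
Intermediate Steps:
t(K) = 3 + 1/K (t(K) = 1/K + 3 = 3 + 1/K)
Y(l) = 3 + l + 1/l (Y(l) = l + (3 + 1/l) = 3 + l + 1/l)
((14 - Y(1)) + 50)² = ((14 - (3 + 1 + 1/1)) + 50)² = ((14 - (3 + 1 + 1)) + 50)² = ((14 - 1*5) + 50)² = ((14 - 5) + 50)² = (9 + 50)² = 59² = 3481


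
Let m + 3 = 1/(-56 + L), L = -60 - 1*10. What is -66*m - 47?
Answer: 3182/21 ≈ 151.52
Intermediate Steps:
L = -70 (L = -60 - 10 = -70)
m = -379/126 (m = -3 + 1/(-56 - 70) = -3 + 1/(-126) = -3 - 1/126 = -379/126 ≈ -3.0079)
-66*m - 47 = -66*(-379/126) - 47 = 4169/21 - 47 = 3182/21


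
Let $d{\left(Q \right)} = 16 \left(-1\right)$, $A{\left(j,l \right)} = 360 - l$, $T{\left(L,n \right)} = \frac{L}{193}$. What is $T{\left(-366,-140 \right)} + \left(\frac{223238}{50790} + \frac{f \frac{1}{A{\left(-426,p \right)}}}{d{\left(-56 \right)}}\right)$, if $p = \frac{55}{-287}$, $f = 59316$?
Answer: $- \frac{3158954671081}{405332134500} \approx -7.7935$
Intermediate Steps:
$T{\left(L,n \right)} = \frac{L}{193}$ ($T{\left(L,n \right)} = L \frac{1}{193} = \frac{L}{193}$)
$p = - \frac{55}{287}$ ($p = 55 \left(- \frac{1}{287}\right) = - \frac{55}{287} \approx -0.19164$)
$d{\left(Q \right)} = -16$
$T{\left(-366,-140 \right)} + \left(\frac{223238}{50790} + \frac{f \frac{1}{A{\left(-426,p \right)}}}{d{\left(-56 \right)}}\right) = \frac{1}{193} \left(-366\right) + \left(\frac{223238}{50790} + \frac{59316 \frac{1}{360 - - \frac{55}{287}}}{-16}\right) = - \frac{366}{193} + \left(223238 \cdot \frac{1}{50790} + \frac{59316}{360 + \frac{55}{287}} \left(- \frac{1}{16}\right)\right) = - \frac{366}{193} + \left(\frac{111619}{25395} + \frac{59316}{\frac{103375}{287}} \left(- \frac{1}{16}\right)\right) = - \frac{366}{193} + \left(\frac{111619}{25395} + 59316 \cdot \frac{287}{103375} \left(- \frac{1}{16}\right)\right) = - \frac{366}{193} + \left(\frac{111619}{25395} + \frac{17023692}{103375} \left(- \frac{1}{16}\right)\right) = - \frac{366}{193} + \left(\frac{111619}{25395} - \frac{4255923}{413500}\right) = - \frac{366}{193} - \frac{12384941617}{2100166500} = - \frac{3158954671081}{405332134500}$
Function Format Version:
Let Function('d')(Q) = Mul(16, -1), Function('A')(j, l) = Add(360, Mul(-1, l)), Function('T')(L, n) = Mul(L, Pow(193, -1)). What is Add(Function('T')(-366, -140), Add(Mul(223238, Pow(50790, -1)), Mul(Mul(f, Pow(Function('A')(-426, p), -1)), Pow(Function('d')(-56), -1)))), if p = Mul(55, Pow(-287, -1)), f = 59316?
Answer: Rational(-3158954671081, 405332134500) ≈ -7.7935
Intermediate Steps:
Function('T')(L, n) = Mul(Rational(1, 193), L) (Function('T')(L, n) = Mul(L, Rational(1, 193)) = Mul(Rational(1, 193), L))
p = Rational(-55, 287) (p = Mul(55, Rational(-1, 287)) = Rational(-55, 287) ≈ -0.19164)
Function('d')(Q) = -16
Add(Function('T')(-366, -140), Add(Mul(223238, Pow(50790, -1)), Mul(Mul(f, Pow(Function('A')(-426, p), -1)), Pow(Function('d')(-56), -1)))) = Add(Mul(Rational(1, 193), -366), Add(Mul(223238, Pow(50790, -1)), Mul(Mul(59316, Pow(Add(360, Mul(-1, Rational(-55, 287))), -1)), Pow(-16, -1)))) = Add(Rational(-366, 193), Add(Mul(223238, Rational(1, 50790)), Mul(Mul(59316, Pow(Add(360, Rational(55, 287)), -1)), Rational(-1, 16)))) = Add(Rational(-366, 193), Add(Rational(111619, 25395), Mul(Mul(59316, Pow(Rational(103375, 287), -1)), Rational(-1, 16)))) = Add(Rational(-366, 193), Add(Rational(111619, 25395), Mul(Mul(59316, Rational(287, 103375)), Rational(-1, 16)))) = Add(Rational(-366, 193), Add(Rational(111619, 25395), Mul(Rational(17023692, 103375), Rational(-1, 16)))) = Add(Rational(-366, 193), Add(Rational(111619, 25395), Rational(-4255923, 413500))) = Add(Rational(-366, 193), Rational(-12384941617, 2100166500)) = Rational(-3158954671081, 405332134500)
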